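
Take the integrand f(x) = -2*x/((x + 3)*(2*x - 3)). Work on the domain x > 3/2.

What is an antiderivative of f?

Factor the denominator ((x + 3)*(2*x - 3)) and decompose: f = -2/(3*(2*x - 3)) - 2/(3*(x + 3)); each piece integrates to a log, atan, or power term.
Check: d/dx[-log(x - 3/2)/3 - 2*log(x + 3)/3] = -2*x/(2*x**2 + 3*x - 9), which equals f(x).

An antiderivative is F(x) = -log(x - 3/2)/3 - 2*log(x + 3)/3.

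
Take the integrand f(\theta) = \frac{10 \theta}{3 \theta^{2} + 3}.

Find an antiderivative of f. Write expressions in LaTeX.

The substitution u = 2 \theta^{2} + 2 works: f is exactly (dF/du)*(du/d\theta) for that inner function.
Check: d/d\theta[\frac{5 \log{\left(2 \theta^{2} + 2 \right)}}{3}] = \frac{10 \theta}{3 \theta^{2} + 3} = f(\theta).

An antiderivative is F(\theta) = \frac{5 \log{\left(2 \theta^{2} + 2 \right)}}{3}.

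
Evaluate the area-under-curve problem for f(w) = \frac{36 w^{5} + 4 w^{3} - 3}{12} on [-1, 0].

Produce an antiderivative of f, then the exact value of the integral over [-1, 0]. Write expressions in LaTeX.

Antiderivative: F(w) = \frac{w^{6}}{2} + \frac{w^{4}}{12} - \frac{w}{4}; value = - \frac{5}{6}

An antiderivative F(w) passes only if d/dw[F] lands on f(w) exactly.
F(w) = \frac{w^{6}}{2} + \frac{w^{4}}{12} - \frac{w}{4} is an antiderivative of f.
Check: d/dw[\frac{w^{6}}{2} + \frac{w^{4}}{12} - \frac{w}{4}] = 3 w^{5} + \frac{w^{3}}{3} - \frac{1}{4}, which equals f(w).
F(0) = 0; F(-1) = \frac{5}{6}.
Integral = F(0) - F(-1) = - \frac{5}{6}.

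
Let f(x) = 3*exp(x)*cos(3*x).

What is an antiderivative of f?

Recover f(x) by differentiating a candidate F(x); any mismatch rules it out.
Check: d/dx[9*exp(x)*sin(3*x)/10 + 3*exp(x)*cos(3*x)/10] = 3*exp(x)*cos(3*x) = f(x).

An antiderivative is F(x) = 9*exp(x)*sin(3*x)/10 + 3*exp(x)*cos(3*x)/10.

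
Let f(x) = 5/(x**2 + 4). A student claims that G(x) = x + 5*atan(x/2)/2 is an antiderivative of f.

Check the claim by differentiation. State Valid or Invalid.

Invalid: d/dx[G] - f = 1, which is not 0.

d/dx[G] = (x**2 + 9)/(x**2 + 4)
d/dx[G] - f(x) = 1 != 0.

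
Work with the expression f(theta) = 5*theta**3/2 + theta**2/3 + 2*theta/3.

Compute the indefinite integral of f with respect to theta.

Integrate term by term and add the pieces.
Check: d/dtheta[5*theta**4/8 + theta**3/9 + theta**2/3] = 5*theta**3/2 + theta**2/3 + 2*theta/3 = f(theta).

F(theta) = 5*theta**4/8 + theta**3/9 + theta**2/3 + C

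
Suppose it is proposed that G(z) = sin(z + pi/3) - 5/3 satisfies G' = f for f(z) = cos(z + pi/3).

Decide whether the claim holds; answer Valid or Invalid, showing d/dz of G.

d/dz[G] = cos(z + pi/3)
This equals f(z) exactly, so the claim holds.

Valid - the claim checks out under differentiation.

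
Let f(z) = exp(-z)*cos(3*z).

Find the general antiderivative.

A first test for any F(z): its z-derivative must equal f(z) identically.
Check: d/dz[3*exp(-z)*sin(3*z)/10 - exp(-z)*cos(3*z)/10] = exp(-z)*cos(3*z) = f(z).

F(z) = 3*exp(-z)*sin(3*z)/10 - exp(-z)*cos(3*z)/10 + C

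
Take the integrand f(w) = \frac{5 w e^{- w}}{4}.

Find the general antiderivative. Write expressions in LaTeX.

F(w) = - \frac{5 w e^{- w}}{4} - \frac{5 e^{- w}}{4} + C

f has the shape u'v + uv' for u = - \frac{5 w}{4} - \frac{5}{4} and v = e^{- w} — it is the derivative of the product u*v.
Check: d/dw[- \frac{5 w e^{- w}}{4} - \frac{5 e^{- w}}{4}] = \frac{5 w e^{- w}}{4} = f(w).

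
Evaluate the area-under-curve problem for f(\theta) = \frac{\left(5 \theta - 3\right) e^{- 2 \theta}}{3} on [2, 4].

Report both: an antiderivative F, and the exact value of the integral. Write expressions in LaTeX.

Antiderivative: F(\theta) = \frac{\left(1 - 10 \theta\right) e^{- 2 \theta}}{12}; value = - \frac{13}{4 e^{8}} + \frac{19}{12 e^{4}}

Recognize the product-rule pattern: f = u'v + uv' with u = \frac{1}{12} - \frac{5 \theta}{6}, v = e^{- 2 \theta}, so integration by parts undoes it.
F(\theta) = \frac{\left(1 - 10 \theta\right) e^{- 2 \theta}}{12} is an antiderivative of f.
Check: d/d\theta[\frac{\left(1 - 10 \theta\right) e^{- 2 \theta}}{12}] = \frac{\left(5 \theta - 3\right) e^{- 2 \theta}}{3} = f(\theta).
F(4) = - \frac{13}{4 e^{8}}; F(2) = - \frac{19}{12 e^{4}}.
Integral = F(4) - F(2) = - \frac{13}{4 e^{8}} + \frac{19}{12 e^{4}}.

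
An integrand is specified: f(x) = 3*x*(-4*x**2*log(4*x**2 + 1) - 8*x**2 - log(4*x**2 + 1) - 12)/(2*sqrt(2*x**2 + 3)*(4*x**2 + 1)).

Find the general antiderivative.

f has the shape u'v + uv' for u = -3*sqrt(2*x**2 + 3)/4 and v = log(4*x**2 + 1) — it is the derivative of the product u*v.
Check: d/dx[-3*sqrt(2*x**2 + 3)*log(4*x**2 + 1)/4] = (-12*x**3*log(4*x**2 + 1) - 24*x**3 - 3*x*log(4*x**2 + 1) - 36*x)/(8*x**2*sqrt(2*x**2 + 3) + 2*sqrt(2*x**2 + 3)), which equals f(x).

F(x) = -3*sqrt(2*x**2 + 3)*log(4*x**2 + 1)/4 + C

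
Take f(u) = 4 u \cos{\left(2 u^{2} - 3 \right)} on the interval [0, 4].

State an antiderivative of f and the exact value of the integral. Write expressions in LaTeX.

Antiderivative: F(u) = \sin{\left(2 u^{2} - 3 \right)}; value = \sin{\left(29 \right)} + \sin{\left(3 \right)}

f matches the chain-rule pattern g'(h)*h' with inner function h(u) = 2 u^{2} - 3; substituting w = h(u) collapses the integral.
F(u) = \sin{\left(2 u^{2} - 3 \right)} is an antiderivative of f.
Check: d/du[\sin{\left(2 u^{2} - 3 \right)}] = 4 u \cos{\left(2 u^{2} - 3 \right)} = f(u).
F(4) = \sin{\left(29 \right)}; F(0) = - \sin{\left(3 \right)}.
Integral = F(4) - F(0) = \sin{\left(29 \right)} + \sin{\left(3 \right)}.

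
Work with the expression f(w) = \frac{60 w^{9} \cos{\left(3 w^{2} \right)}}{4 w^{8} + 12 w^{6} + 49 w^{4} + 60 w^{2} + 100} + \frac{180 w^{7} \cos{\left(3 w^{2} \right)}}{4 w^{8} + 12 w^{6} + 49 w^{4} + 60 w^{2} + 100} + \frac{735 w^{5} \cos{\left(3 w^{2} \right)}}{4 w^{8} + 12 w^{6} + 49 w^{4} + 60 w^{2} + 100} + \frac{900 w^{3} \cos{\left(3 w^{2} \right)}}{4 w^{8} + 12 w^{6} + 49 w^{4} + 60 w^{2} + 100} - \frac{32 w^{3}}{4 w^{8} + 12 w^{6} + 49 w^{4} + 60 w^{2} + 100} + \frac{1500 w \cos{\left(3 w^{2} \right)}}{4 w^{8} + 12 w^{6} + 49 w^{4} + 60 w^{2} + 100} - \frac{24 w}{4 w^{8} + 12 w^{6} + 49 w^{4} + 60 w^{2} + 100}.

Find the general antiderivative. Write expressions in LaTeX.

Integrate term by term and add the pieces.
Check: d/dw[\frac{5 \sin{\left(3 w^{2} \right)}}{2} + \frac{2}{w^{4} + \frac{3 w^{2}}{2} + 5}] = \frac{60 w^{9} \cos{\left(3 w^{2} \right)} + 180 w^{7} \cos{\left(3 w^{2} \right)} + 735 w^{5} \cos{\left(3 w^{2} \right)} + 900 w^{3} \cos{\left(3 w^{2} \right)} - 32 w^{3} + 1500 w \cos{\left(3 w^{2} \right)} - 24 w}{4 w^{8} + 12 w^{6} + 49 w^{4} + 60 w^{2} + 100}, which equals f(w).

F(w) = \frac{5 \sin{\left(3 w^{2} \right)}}{2} + \frac{2}{w^{4} + \frac{3 w^{2}}{2} + 5} + C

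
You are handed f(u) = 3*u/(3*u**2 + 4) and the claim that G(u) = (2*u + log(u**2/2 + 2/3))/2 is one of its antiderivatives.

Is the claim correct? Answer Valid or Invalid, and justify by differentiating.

d/du[G] = (3*u**2 + 3*u + 4)/(3*u**2 + 4)
d/du[G] - f(u) = 1 != 0.

Invalid: d/du[G] - f = 1, which is not 0.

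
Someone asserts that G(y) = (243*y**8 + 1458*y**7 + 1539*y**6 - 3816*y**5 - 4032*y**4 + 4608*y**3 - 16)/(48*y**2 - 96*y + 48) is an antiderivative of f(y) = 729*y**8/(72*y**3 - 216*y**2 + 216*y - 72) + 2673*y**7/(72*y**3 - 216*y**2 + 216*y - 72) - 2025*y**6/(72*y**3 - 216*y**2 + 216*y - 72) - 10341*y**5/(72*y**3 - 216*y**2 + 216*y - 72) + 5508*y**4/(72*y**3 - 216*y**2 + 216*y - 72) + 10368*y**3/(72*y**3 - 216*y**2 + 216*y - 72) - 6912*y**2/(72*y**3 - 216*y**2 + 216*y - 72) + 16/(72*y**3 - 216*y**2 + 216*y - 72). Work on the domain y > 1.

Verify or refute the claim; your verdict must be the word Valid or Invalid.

Invalid: d/dy[G] - f = (729*y**8 + 2673*y**7 - 2025*y**6 - 10341*y**5 + 5508*y**4 + 10368*y**3 - 6912*y**2 + 16)/(36*y**3 - 108*y**2 + 108*y - 36), which is not 0.

d/dy[G] = (729*y**8 + 2673*y**7 - 2025*y**6 - 10341*y**5 + 5508*y**4 + 10368*y**3 - 6912*y**2 + 16)/(24*y**3 - 72*y**2 + 72*y - 24)
d/dy[G] - f(y) = (729*y**8 + 2673*y**7 - 2025*y**6 - 10341*y**5 + 5508*y**4 + 10368*y**3 - 6912*y**2 + 16)/(36*y**3 - 108*y**2 + 108*y - 36) != 0.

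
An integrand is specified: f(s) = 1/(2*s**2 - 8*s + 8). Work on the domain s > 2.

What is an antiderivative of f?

An antiderivative is F(s) = -1/(2*(s - 2)).

A candidate is checked by its d/ds: the result must match f(s).
Check: d/ds[-1/(2*(s - 2))] = 1/(2*s**2 - 8*s + 8) = f(s).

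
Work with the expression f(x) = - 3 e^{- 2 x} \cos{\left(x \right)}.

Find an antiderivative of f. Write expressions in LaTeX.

A candidate is checked by its d/dx: the result must match f(x).
Check: d/dx[\frac{\left(- 3 \sin{\left(x \right)} + 6 \cos{\left(x \right)}\right) e^{- 2 x}}{5}] = - 3 e^{- 2 x} \cos{\left(x \right)} = f(x).

An antiderivative is F(x) = \frac{\left(- 3 \sin{\left(x \right)} + 6 \cos{\left(x \right)}\right) e^{- 2 x}}{5}.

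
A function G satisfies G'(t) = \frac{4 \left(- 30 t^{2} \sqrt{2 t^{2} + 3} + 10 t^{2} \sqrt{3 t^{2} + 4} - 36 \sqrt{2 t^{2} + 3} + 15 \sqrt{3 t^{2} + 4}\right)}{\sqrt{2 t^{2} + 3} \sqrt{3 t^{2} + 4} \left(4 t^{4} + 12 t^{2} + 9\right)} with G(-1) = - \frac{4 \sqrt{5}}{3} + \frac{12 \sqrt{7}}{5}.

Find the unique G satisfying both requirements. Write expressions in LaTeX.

G(t) = - \frac{4 t \left(- 5 \sqrt{2 t^{2} + 3} + 9 \sqrt{3 t^{2} + 4}\right)}{3 \left(2 t^{2} + 3\right)}

A first test for any G(t): its t-derivative must equal the given G'(t).
A general antiderivative is - \frac{4 t \left(- \frac{5 \sqrt{2 t^{2} + 3}}{3} + 3 \sqrt{3 t^{2} + 4}\right)}{2 t^{2} + 3} + C.
The condition gives C = - \frac{4 \sqrt{5}}{3} + \frac{12 \sqrt{7}}{5} - (- \frac{4 \sqrt{5}}{3} + \frac{12 \sqrt{7}}{5}) = 0.
So G(t) = - \frac{4 t \left(- 5 \sqrt{2 t^{2} + 3} + 9 \sqrt{3 t^{2} + 4}\right)}{3 \left(2 t^{2} + 3\right)}.
Check: d/dt[- \frac{4 t \left(- 5 \sqrt{2 t^{2} + 3} + 9 \sqrt{3 t^{2} + 4}\right)}{3 \left(2 t^{2} + 3\right)}] = \frac{- 120 t^{2} \sqrt{2 t^{2} + 3} + 40 t^{2} \sqrt{3 t^{2} + 4} - 144 \sqrt{2 t^{2} + 3} + 60 \sqrt{3 t^{2} + 4}}{4 t^{4} \sqrt{2 t^{2} + 3} \sqrt{3 t^{2} + 4} + 12 t^{2} \sqrt{2 t^{2} + 3} \sqrt{3 t^{2} + 4} + 9 \sqrt{2 t^{2} + 3} \sqrt{3 t^{2} + 4}}, which equals G'(t).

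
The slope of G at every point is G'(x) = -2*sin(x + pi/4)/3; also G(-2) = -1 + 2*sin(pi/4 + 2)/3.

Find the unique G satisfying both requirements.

Whatever form G(x) takes, its d/dx must return the stated G'(x).
A general antiderivative is 2*cos(x + pi/4)/3 + C.
The condition gives C = -1 + 2*sin(pi/4 + 2)/3 - (2*sin(pi/4 + 2)/3) = -1.
So G(x) = (2*cos(x + pi/4) - 3)/3.
Check: d/dx[(2*cos(x + pi/4) - 3)/3] = -2*sin(x + pi/4)/3 = G'(x).

G(x) = (2*cos(x + pi/4) - 3)/3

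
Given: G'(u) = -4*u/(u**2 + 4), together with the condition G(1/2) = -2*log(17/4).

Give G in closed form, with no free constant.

G(u) = -2*log(u**2 + 4)

The substitution w = u**2 + 4 works: G'(u) is exactly (dG/dw)*(dw/du) for that inner function.
A general antiderivative is -2*log(u**2 + 4) + C.
The condition gives C = -2*log(17/4) - (-2*log(17/4)) = 0.
So G(u) = -2*log(u**2 + 4).
Check: d/du[-2*log(u**2 + 4)] = -4*u/(u**2 + 4) = G'(u).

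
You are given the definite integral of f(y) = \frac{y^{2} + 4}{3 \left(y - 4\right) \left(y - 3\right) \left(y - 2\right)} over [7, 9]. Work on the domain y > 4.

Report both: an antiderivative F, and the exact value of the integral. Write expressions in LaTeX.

Antiderivative: F(y) = \frac{10 \log{\left(y - 4 \right)} - 13 \log{\left(y - 3 \right)} + 4 \log{\left(y - 2 \right)}}{3}; value = - \frac{13 \log{\left(6 \right)}}{3} - \frac{10 \log{\left(3 \right)}}{3} + \frac{4 \log{\left(7 \right)}}{3} + 2 \log{\left(5 \right)} + \frac{13 \log{\left(4 \right)}}{3}

The denominator factors as 3 \left(y - 4\right) \left(y - 3\right) \left(y - 2\right); partial fractions split f into directly integrable pieces: \frac{4}{3 \left(y - 2\right)} - \frac{13}{3 \left(y - 3\right)} + \frac{10}{3 \left(y - 4\right)}.
F(y) = \frac{10 \log{\left(y - 4 \right)} - 13 \log{\left(y - 3 \right)} + 4 \log{\left(y - 2 \right)}}{3} is an antiderivative of f.
Check: d/dy[\frac{10 \log{\left(y - 4 \right)} - 13 \log{\left(y - 3 \right)} + 4 \log{\left(y - 2 \right)}}{3}] = \frac{y^{2} + 4}{3 y^{3} - 27 y^{2} + 78 y - 72}, which equals f(y).
F(9) = - \frac{13 \log{\left(6 \right)}}{3} + \frac{4 \log{\left(7 \right)}}{3} + \frac{10 \log{\left(5 \right)}}{3}; F(7) = - \frac{13 \log{\left(4 \right)}}{3} + \frac{4 \log{\left(5 \right)}}{3} + \frac{10 \log{\left(3 \right)}}{3}.
Integral = F(9) - F(7) = - \frac{13 \log{\left(6 \right)}}{3} - \frac{10 \log{\left(3 \right)}}{3} + \frac{4 \log{\left(7 \right)}}{3} + 2 \log{\left(5 \right)} + \frac{13 \log{\left(4 \right)}}{3}.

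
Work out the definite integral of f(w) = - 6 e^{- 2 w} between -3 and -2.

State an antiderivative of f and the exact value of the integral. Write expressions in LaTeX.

Recover f(w) by differentiating a candidate F(w); any mismatch rules it out.
F(w) = 3 e^{- 2 w} is an antiderivative of f.
Check: d/dw[3 e^{- 2 w}] = - 6 e^{- 2 w} = f(w).
F(-2) = 3 e^{4}; F(-3) = 3 e^{6}.
Integral = F(-2) - F(-3) = - 3 e^{6} + 3 e^{4}.

Antiderivative: F(w) = 3 e^{- 2 w}; value = - 3 e^{6} + 3 e^{4}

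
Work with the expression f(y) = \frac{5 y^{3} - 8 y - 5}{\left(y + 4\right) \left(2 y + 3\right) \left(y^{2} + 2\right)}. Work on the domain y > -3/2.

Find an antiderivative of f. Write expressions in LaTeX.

An antiderivative is F(y) = - \frac{79 \log{\left(y + \frac{3}{2} \right)}}{170} + \frac{293 \log{\left(y + 4 \right)}}{90} - \frac{89 \log{\left(y^{2} + 2 \right)}}{612} - \frac{109 \sqrt{2} \operatorname{atan}{\left(\frac{\sqrt{2} y}{2} \right)}}{153}.

The denominator factors as \left(y + 4\right) \left(2 y + 3\right) \left(y^{2} + 2\right); partial fractions split f into directly integrable pieces: - \frac{89 y + 436}{306 \left(y^{2} + 2\right)} - \frac{79}{85 \left(2 y + 3\right)} + \frac{293}{90 \left(y + 4\right)}.
Check: d/dy[- \frac{79 \log{\left(y + \frac{3}{2} \right)}}{170} + \frac{293 \log{\left(y + 4 \right)}}{90} - \frac{89 \log{\left(y^{2} + 2 \right)}}{612} - \frac{109 \sqrt{2} \operatorname{atan}{\left(\frac{\sqrt{2} y}{2} \right)}}{153}] = \frac{5 y^{3} - 8 y - 5}{2 y^{4} + 11 y^{3} + 16 y^{2} + 22 y + 24}, which equals f(y).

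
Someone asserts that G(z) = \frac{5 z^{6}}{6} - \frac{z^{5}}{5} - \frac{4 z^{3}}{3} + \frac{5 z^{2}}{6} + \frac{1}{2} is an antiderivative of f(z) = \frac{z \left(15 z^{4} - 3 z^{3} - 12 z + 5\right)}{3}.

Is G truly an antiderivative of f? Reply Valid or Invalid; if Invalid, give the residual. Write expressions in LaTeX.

Valid - the claim checks out under differentiation.

d/dz[G] = 5 z^{5} - z^{4} - 4 z^{2} + \frac{5 z}{3}
This equals f(z) exactly, so the claim holds.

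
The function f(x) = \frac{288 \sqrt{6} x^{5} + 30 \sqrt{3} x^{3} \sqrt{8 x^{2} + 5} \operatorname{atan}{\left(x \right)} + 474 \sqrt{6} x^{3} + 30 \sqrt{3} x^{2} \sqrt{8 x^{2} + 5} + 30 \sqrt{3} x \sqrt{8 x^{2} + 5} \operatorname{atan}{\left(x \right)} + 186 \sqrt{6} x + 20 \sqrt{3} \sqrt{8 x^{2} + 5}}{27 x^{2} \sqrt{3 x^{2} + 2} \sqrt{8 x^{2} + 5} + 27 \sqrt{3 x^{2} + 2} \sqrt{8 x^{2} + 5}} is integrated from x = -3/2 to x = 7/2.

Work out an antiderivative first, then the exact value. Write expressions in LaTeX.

f has the shape u'v + uv' for u = - \frac{2 \sqrt{x^{2} + \frac{2}{3}}}{3} and v = - 2 \sqrt{4 x^{2} + \frac{5}{2}} - \frac{5 \operatorname{atan}{\left(x \right)}}{3} — it is the derivative of the product u*v.
F(x) = \frac{4 \sqrt{x^{2} + \frac{2}{3}} \sqrt{4 x^{2} + \frac{5}{2}}}{3} + \frac{10 \sqrt{x^{2} + \frac{2}{3}} \operatorname{atan}{\left(x \right)}}{9} is an antiderivative of f.
Check: d/dx[\frac{4 \sqrt{x^{2} + \frac{2}{3}} \sqrt{4 x^{2} + \frac{5}{2}}}{3} + \frac{10 \sqrt{x^{2} + \frac{2}{3}} \operatorname{atan}{\left(x \right)}}{9}] = \frac{576 \sqrt{3} x^{5} \sqrt{3 x^{2} + 2} + 30 \sqrt{6} x^{3} \sqrt{3 x^{2} + 2} \sqrt{8 x^{2} + 5} \operatorname{atan}{\left(x \right)} + 948 \sqrt{3} x^{3} \sqrt{3 x^{2} + 2} + 30 \sqrt{6} x^{2} \sqrt{3 x^{2} + 2} \sqrt{8 x^{2} + 5} + 30 \sqrt{6} x \sqrt{3 x^{2} + 2} \sqrt{8 x^{2} + 5} \operatorname{atan}{\left(x \right)} + 372 \sqrt{3} x \sqrt{3 x^{2} + 2} + 20 \sqrt{6} \sqrt{3 x^{2} + 2} \sqrt{8 x^{2} + 5}}{81 \sqrt{2} x^{4} \sqrt{8 x^{2} + 5} + 135 \sqrt{2} x^{2} \sqrt{8 x^{2} + 5} + 54 \sqrt{2} \sqrt{8 x^{2} + 5}}, which equals f(x).
F(7/2) = \frac{5 \sqrt{465} \operatorname{atan}{\left(\frac{7}{2} \right)}}{27} + \frac{\sqrt{95790}}{9}; F(-3/2) = - \frac{5 \sqrt{105} \operatorname{atan}{\left(\frac{3}{2} \right)}}{27} + \frac{\sqrt{4830}}{9}.
Integral = F(7/2) - F(-3/2) = - \frac{\sqrt{4830}}{9} + \frac{5 \sqrt{105} \operatorname{atan}{\left(\frac{3}{2} \right)}}{27} + \frac{5 \sqrt{465} \operatorname{atan}{\left(\frac{7}{2} \right)}}{27} + \frac{\sqrt{95790}}{9}.

Antiderivative: F(x) = \frac{4 \sqrt{x^{2} + \frac{2}{3}} \sqrt{4 x^{2} + \frac{5}{2}}}{3} + \frac{10 \sqrt{x^{2} + \frac{2}{3}} \operatorname{atan}{\left(x \right)}}{9}; value = - \frac{\sqrt{4830}}{9} + \frac{5 \sqrt{105} \operatorname{atan}{\left(\frac{3}{2} \right)}}{27} + \frac{5 \sqrt{465} \operatorname{atan}{\left(\frac{7}{2} \right)}}{27} + \frac{\sqrt{95790}}{9}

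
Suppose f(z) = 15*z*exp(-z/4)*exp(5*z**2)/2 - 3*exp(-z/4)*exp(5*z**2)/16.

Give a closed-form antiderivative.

The substitution u = 5*z**2 - z/4 works: f is exactly (dF/du)*(du/dz) for that inner function.
Check: d/dz[3*exp(-z/4)*exp(5*z**2)/4] = (120*z*exp(5*z**2) - 3*exp(5*z**2))*exp(-z/4)/16, which equals f(z).

An antiderivative is F(z) = 3*exp(-z/4)*exp(5*z**2)/4.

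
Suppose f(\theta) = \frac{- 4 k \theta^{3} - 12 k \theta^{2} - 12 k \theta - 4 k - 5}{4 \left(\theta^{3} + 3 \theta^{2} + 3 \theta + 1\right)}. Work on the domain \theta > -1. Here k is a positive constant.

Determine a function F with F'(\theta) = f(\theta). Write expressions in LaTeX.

An antiderivative is F(\theta) = \frac{- 8 k \theta \left(\theta + 1\right)^{2} + 5}{8 \left(\theta + 1\right)^{2}}.

A first test for any F(\theta): its \theta-derivative must equal f(\theta) identically.
Check: d/d\theta[\frac{- 8 k \theta \left(\theta + 1\right)^{2} + 5}{8 \left(\theta + 1\right)^{2}}] = \frac{- 4 k \theta^{3} - 12 k \theta^{2} - 12 k \theta - 4 k - 5}{4 \theta^{3} + 12 \theta^{2} + 12 \theta + 4}, which equals f(\theta).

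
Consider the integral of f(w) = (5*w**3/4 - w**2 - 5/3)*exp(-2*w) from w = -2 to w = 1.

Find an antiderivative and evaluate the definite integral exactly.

f has the shape u'v + uv' for u = -5*w**3/8 - 7*w**2/16 - 7*w/16 + 59/96 and v = exp(-2*w) — it is the derivative of the product u*v.
F(w) = (-60*w**3 - 42*w**2 - 42*w + 59)*exp(-2*w)/96 is an antiderivative of f.
Check: d/dw[(-60*w**3 - 42*w**2 - 42*w + 59)*exp(-2*w)/96] = (15*w**3 - 12*w**2 - 20)*exp(-2*w)/12, which equals f(w).
F(1) = -85*exp(-2)/96; F(-2) = 455*exp(4)/96.
Integral = F(1) - F(-2) = -455*exp(4)/96 - 85*exp(-2)/96.

Antiderivative: F(w) = (-60*w**3 - 42*w**2 - 42*w + 59)*exp(-2*w)/96; value = -455*exp(4)/96 - 85*exp(-2)/96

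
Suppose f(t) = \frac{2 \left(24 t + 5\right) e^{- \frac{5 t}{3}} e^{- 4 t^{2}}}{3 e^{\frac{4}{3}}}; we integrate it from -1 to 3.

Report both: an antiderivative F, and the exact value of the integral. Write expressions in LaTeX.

The substitution u = - 4 t^{2} - \frac{5 t}{3} - \frac{4}{3} works: f is exactly (dF/du)*(du/dt) for that inner function.
F(t) = - 2 e^{- 4 t^{2} - \frac{5 t}{3} - \frac{4}{3}} is an antiderivative of f.
Check: d/dt[- 2 e^{- 4 t^{2} - \frac{5 t}{3} - \frac{4}{3}}] = \frac{\left(48 t + 10\right) e^{- \frac{5 t}{3}} e^{- 4 t^{2}}}{3 e^{\frac{4}{3}}}, which equals f(t).
F(3) = - \frac{2}{e^{\frac{127}{3}}}; F(-1) = - \frac{2}{e^{\frac{11}{3}}}.
Integral = F(3) - F(-1) = - \frac{2}{e^{\frac{127}{3}}} + \frac{2}{e^{\frac{11}{3}}}.

Antiderivative: F(t) = - 2 e^{- 4 t^{2} - \frac{5 t}{3} - \frac{4}{3}}; value = - \frac{2}{e^{\frac{127}{3}}} + \frac{2}{e^{\frac{11}{3}}}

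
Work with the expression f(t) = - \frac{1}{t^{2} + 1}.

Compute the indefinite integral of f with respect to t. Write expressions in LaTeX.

F(t) = - \operatorname{atan}{\left(t \right)} + C

Any candidate F(t) must reproduce f(t) exactly when differentiated.
Check: d/dt[- \operatorname{atan}{\left(t \right)}] = - \frac{1}{t^{2} + 1} = f(t).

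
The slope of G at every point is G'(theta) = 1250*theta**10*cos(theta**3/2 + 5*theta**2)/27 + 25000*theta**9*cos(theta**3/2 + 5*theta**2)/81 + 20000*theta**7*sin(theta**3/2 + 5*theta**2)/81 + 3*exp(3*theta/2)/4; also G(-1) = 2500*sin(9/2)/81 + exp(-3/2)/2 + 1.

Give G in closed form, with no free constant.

G(theta) = (5000*theta**8*sin(theta**3/2 + 5*theta**2) + 81*exp(3*theta/2) + 162)/162

Integrate term by term and add the pieces.
A general antiderivative is 2500*theta**8*sin(theta**3/2 + 5*theta**2)/81 + exp(3*theta/2)/2 + C.
The condition gives C = 2500*sin(9/2)/81 + exp(-3/2)/2 + 1 - (2500*sin(9/2)/81 + exp(-3/2)/2) = 1.
So G(theta) = (5000*theta**8*sin(theta**3/2 + 5*theta**2) + 81*exp(3*theta/2) + 162)/162.
Check: d/dtheta[(5000*theta**8*sin(theta**3/2 + 5*theta**2) + 81*exp(3*theta/2) + 162)/162] = 1250*theta**10*cos(theta**3/2 + 5*theta**2)/27 + 25000*theta**9*cos(theta**3/2 + 5*theta**2)/81 + 20000*theta**7*sin(theta**3/2 + 5*theta**2)/81 + 3*exp(3*theta/2)/4 = G'(theta).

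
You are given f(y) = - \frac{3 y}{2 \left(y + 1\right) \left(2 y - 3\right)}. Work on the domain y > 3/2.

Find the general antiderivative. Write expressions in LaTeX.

The denominator factors as 2 \left(y + 1\right) \left(2 y - 3\right); partial fractions split f into directly integrable pieces: - \frac{9}{10 \left(2 y - 3\right)} - \frac{3}{10 \left(y + 1\right)}.
Check: d/dy[- \frac{9 \log{\left(y - \frac{3}{2} \right)}}{20} - \frac{3 \log{\left(y + 1 \right)}}{10}] = - \frac{3 y}{4 y^{2} - 2 y - 6}, which equals f(y).

F(y) = - \frac{9 \log{\left(y - \frac{3}{2} \right)}}{20} - \frac{3 \log{\left(y + 1 \right)}}{10} + C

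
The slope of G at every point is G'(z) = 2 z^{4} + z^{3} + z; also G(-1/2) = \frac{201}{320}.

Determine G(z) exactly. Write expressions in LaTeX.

The integrand splits into summands that can be handled one at a time.
A general antiderivative is \frac{2 z^{5}}{5} + \frac{z^{4}}{4} + \frac{z^{2}}{2} + C.
The condition gives C = \frac{201}{320} - (\frac{41}{320}) = \frac{1}{2}.
So G(z) = \frac{8 z^{5} + 5 z^{4} + 10 z^{2} + 10}{20}.
Check: d/dz[\frac{8 z^{5} + 5 z^{4} + 10 z^{2} + 10}{20}] = 2 z^{4} + z^{3} + z = G'(z).

G(z) = \frac{8 z^{5} + 5 z^{4} + 10 z^{2} + 10}{20}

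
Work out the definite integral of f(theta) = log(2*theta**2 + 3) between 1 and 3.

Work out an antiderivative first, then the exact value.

Antiderivative: F(theta) = theta*log(2*theta**2 + 3) - 2*theta + sqrt(6)*atan(sqrt(6)*theta/3); value = -4 - sqrt(6)*atan(sqrt(6)/3) - log(5) + sqrt(6)*atan(sqrt(6)) + 3*log(21)

Since d/dtheta undoes antidifferentiation here, F'(theta) = f(theta) is required of F(theta).
F(theta) = theta*log(2*theta**2 + 3) - 2*theta + sqrt(6)*atan(sqrt(6)*theta/3) is an antiderivative of f.
Check: d/dtheta[theta*log(2*theta**2 + 3) - 2*theta + sqrt(6)*atan(sqrt(6)*theta/3)] = log(2*theta**2 + 3) = f(theta).
F(3) = -6 + sqrt(6)*atan(sqrt(6)) + 3*log(21); F(1) = -2 + log(5) + sqrt(6)*atan(sqrt(6)/3).
Integral = F(3) - F(1) = -4 - sqrt(6)*atan(sqrt(6)/3) - log(5) + sqrt(6)*atan(sqrt(6)) + 3*log(21).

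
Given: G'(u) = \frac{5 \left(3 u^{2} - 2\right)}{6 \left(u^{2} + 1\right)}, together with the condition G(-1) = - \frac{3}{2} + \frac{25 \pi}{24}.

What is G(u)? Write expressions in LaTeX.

G(u) = \frac{5 u}{2} - \frac{25 \operatorname{atan}{\left(u \right)}}{6} + 1

The proposed G(u) is checked by its d/du: the result must match the given G'(u).
A general antiderivative is \frac{5 u}{2} - \frac{25 \operatorname{atan}{\left(u \right)}}{6} + C.
The condition gives C = - \frac{3}{2} + \frac{25 \pi}{24} - (- \frac{5}{2} + \frac{25 \pi}{24}) = 1.
So G(u) = \frac{5 u}{2} - \frac{25 \operatorname{atan}{\left(u \right)}}{6} + 1.
Check: d/du[\frac{5 u}{2} - \frac{25 \operatorname{atan}{\left(u \right)}}{6} + 1] = \frac{15 u^{2} - 10}{6 u^{2} + 6}, which equals G'(u).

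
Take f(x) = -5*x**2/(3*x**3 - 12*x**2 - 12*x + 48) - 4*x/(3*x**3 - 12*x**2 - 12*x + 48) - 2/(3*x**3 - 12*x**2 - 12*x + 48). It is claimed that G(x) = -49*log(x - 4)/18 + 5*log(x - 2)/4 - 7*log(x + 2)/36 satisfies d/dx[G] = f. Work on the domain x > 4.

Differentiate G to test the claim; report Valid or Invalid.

Valid: G'(x) = f(x).

d/dx[G] = (-5*x**2 - 4*x - 2)/(3*x**3 - 12*x**2 - 12*x + 48)
This equals f(x) exactly, so the claim holds.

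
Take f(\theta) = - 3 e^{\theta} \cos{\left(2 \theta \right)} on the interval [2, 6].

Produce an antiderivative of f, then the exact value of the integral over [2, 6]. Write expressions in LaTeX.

Antiderivative: F(\theta) = \frac{3 \left(- 2 \sin{\left(2 \theta \right)} - \cos{\left(2 \theta \right)}\right) e^{\theta}}{5}; value = - \frac{3 e^{6} \cos{\left(12 \right)}}{5} + \frac{6 e^{2} \sin{\left(4 \right)}}{5} + \frac{3 e^{2} \cos{\left(4 \right)}}{5} - \frac{6 e^{6} \sin{\left(12 \right)}}{5}

Whatever form F(\theta) takes, F'(\theta) = f(\theta) is non-negotiable.
F(\theta) = \frac{3 \left(- 2 \sin{\left(2 \theta \right)} - \cos{\left(2 \theta \right)}\right) e^{\theta}}{5} is an antiderivative of f.
Check: d/d\theta[\frac{3 \left(- 2 \sin{\left(2 \theta \right)} - \cos{\left(2 \theta \right)}\right) e^{\theta}}{5}] = - 3 e^{\theta} \cos{\left(2 \theta \right)} = f(\theta).
F(6) = - \frac{3 e^{6} \cos{\left(12 \right)}}{5} - \frac{6 e^{6} \sin{\left(12 \right)}}{5}; F(2) = - \frac{3 e^{2} \cos{\left(4 \right)}}{5} - \frac{6 e^{2} \sin{\left(4 \right)}}{5}.
Integral = F(6) - F(2) = - \frac{3 e^{6} \cos{\left(12 \right)}}{5} + \frac{6 e^{2} \sin{\left(4 \right)}}{5} + \frac{3 e^{2} \cos{\left(4 \right)}}{5} - \frac{6 e^{6} \sin{\left(12 \right)}}{5}.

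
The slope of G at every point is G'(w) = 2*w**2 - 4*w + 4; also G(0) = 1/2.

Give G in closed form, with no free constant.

G(w) = (4*w**3 - 12*w**2 + 24*w + 3)/6

The integrand splits into summands that can be handled one at a time.
A general antiderivative is 2*w**3/3 - 2*w**2 + 4*w + C.
The condition gives C = 1/2 - (0) = 1/2.
So G(w) = (4*w**3 - 12*w**2 + 24*w + 3)/6.
Check: d/dw[(4*w**3 - 12*w**2 + 24*w + 3)/6] = 2*w**2 - 4*w + 4 = G'(w).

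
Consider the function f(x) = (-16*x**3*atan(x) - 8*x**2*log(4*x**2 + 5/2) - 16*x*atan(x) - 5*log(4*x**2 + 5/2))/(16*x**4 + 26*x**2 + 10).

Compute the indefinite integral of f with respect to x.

F(x) = -log(4*x**2 + 5/2)*atan(x)/2 + C

Recognize the product-rule pattern: f = u'v + uv' with u = -atan(x)/2, v = log(4*x**2 + 5/2), so integration by parts undoes it.
Check: d/dx[-log(4*x**2 + 5/2)*atan(x)/2] = (-16*x**3*atan(x) - 8*x**2*log(4*x**2 + 5/2) - 16*x*atan(x) - 5*log(4*x**2 + 5/2))/(16*x**4 + 26*x**2 + 10) = f(x).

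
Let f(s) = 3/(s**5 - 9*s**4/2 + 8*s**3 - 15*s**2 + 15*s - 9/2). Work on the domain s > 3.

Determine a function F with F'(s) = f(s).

Factor the denominator ((s - 3)*(s - 1)*(2*s - 1)*(s**2 + 3)) and decompose: f = -(s - 6)/(26*(s**2 + 3)) + 96/(65*(2*s - 1)) - 3/(4*(s - 1)) + 1/(20*(s - 3)); each piece integrates to a log, atan, or power term.
Check: d/ds[(13*log(s - 3) - 195*log(s - 1) + 192*log(s - 1/2) - 5*log(s**2 + 3) + 20*sqrt(3)*atan(sqrt(3)*s/3))/260] = 6/(2*s**5 - 9*s**4 + 16*s**3 - 30*s**2 + 30*s - 9), which equals f(s).

An antiderivative is F(s) = (13*log(s - 3) - 195*log(s - 1) + 192*log(s - 1/2) - 5*log(s**2 + 3) + 20*sqrt(3)*atan(sqrt(3)*s/3))/260.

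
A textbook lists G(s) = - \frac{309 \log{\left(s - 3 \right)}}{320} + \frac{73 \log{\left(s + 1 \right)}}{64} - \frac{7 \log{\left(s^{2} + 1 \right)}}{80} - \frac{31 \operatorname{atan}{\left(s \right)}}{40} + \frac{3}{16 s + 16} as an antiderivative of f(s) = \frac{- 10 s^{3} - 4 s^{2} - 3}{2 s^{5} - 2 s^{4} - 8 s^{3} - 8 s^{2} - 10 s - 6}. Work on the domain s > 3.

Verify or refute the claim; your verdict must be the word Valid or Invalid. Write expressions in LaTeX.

Valid: G'(s) = f(s).

d/ds[G] = \frac{- 10 s^{3} - 4 s^{2} - 3}{2 s^{5} - 2 s^{4} - 8 s^{3} - 8 s^{2} - 10 s - 6}
This equals f(s) exactly, so the claim holds.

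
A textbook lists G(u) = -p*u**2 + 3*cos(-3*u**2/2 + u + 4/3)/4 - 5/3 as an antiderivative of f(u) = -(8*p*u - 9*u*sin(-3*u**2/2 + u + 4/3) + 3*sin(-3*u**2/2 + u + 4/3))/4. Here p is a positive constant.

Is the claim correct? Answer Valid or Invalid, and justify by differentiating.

Valid. The derivative of G reproduces f.

d/du[G] = -2*p*u + 9*u*sin(-3*u**2/2 + u + 4/3)/4 - 3*sin(-3*u**2/2 + u + 4/3)/4
This equals f(u) exactly, so the claim holds.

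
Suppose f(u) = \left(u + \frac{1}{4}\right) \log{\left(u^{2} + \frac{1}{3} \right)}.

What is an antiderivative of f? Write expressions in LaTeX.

A candidate is checked by its d/du: the result must match f(u).
Check: d/du[\frac{u^{2} \log{\left(u^{2} + \frac{1}{3} \right)}}{2} - \frac{u^{2}}{2} + \frac{u \log{\left(u^{2} + \frac{1}{3} \right)}}{4} - \frac{u}{2} + \frac{\log{\left(u^{2} + \frac{1}{3} \right)}}{6} + \frac{\sqrt{3} \operatorname{atan}{\left(\sqrt{3} u \right)}}{6}] = u \log{\left(u^{2} + \frac{1}{3} \right)} + \frac{\log{\left(u^{2} + \frac{1}{3} \right)}}{4}, which equals f(u).

An antiderivative is F(u) = \frac{u^{2} \log{\left(u^{2} + \frac{1}{3} \right)}}{2} - \frac{u^{2}}{2} + \frac{u \log{\left(u^{2} + \frac{1}{3} \right)}}{4} - \frac{u}{2} + \frac{\log{\left(u^{2} + \frac{1}{3} \right)}}{6} + \frac{\sqrt{3} \operatorname{atan}{\left(\sqrt{3} u \right)}}{6}.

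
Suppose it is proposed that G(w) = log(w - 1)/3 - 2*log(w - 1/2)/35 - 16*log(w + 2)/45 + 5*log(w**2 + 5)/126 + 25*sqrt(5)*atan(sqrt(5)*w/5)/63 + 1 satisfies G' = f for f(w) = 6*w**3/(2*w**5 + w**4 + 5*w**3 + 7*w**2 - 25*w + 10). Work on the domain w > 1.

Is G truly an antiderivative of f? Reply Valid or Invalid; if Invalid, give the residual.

Valid - differentiating G returns exactly f.

d/dw[G] = 6*w**3/(2*w**5 + w**4 + 5*w**3 + 7*w**2 - 25*w + 10)
This equals f(w) exactly, so the claim holds.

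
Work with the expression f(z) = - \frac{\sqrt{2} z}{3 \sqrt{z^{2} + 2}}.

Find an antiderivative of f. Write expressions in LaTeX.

An antiderivative is F(z) = - \frac{\sqrt{2} \sqrt{z^{2} + 2}}{3}.

The substitution u = 2 z^{2} + 4 works: f is exactly (dF/du)*(du/dz) for that inner function.
Check: d/dz[- \frac{\sqrt{2} \sqrt{z^{2} + 2}}{3}] = - \frac{\sqrt{2} z}{3 \sqrt{z^{2} + 2}} = f(z).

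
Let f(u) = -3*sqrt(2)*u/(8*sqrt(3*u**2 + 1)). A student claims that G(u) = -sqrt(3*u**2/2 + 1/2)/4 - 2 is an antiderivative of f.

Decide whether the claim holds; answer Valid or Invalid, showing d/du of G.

d/du[G] = -3*sqrt(2)*u/(8*sqrt(3*u**2 + 1))
This equals f(u) exactly, so the claim holds.

Valid: G'(u) = f(u).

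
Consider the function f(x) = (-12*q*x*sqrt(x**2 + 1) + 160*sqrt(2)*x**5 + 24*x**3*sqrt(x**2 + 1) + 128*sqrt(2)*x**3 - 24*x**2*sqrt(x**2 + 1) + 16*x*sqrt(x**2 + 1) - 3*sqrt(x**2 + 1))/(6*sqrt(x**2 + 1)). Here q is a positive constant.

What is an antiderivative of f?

Any candidate F(x) must reproduce f(x) exactly when differentiated.
Check: d/dx[-q*x**2 + 16*x**4*sqrt(2*x**2 + 2)/3 + x**4 - 4*x**3/3 + 4*x**2/3 - x/2] = (-12*q*x*sqrt(x**2 + 1) + 160*sqrt(2)*x**5 + 24*x**3*sqrt(x**2 + 1) + 128*sqrt(2)*x**3 - 24*x**2*sqrt(x**2 + 1) + 16*x*sqrt(x**2 + 1) - 3*sqrt(x**2 + 1))/(6*sqrt(x**2 + 1)) = f(x).

An antiderivative is F(x) = -q*x**2 + 16*x**4*sqrt(2*x**2 + 2)/3 + x**4 - 4*x**3/3 + 4*x**2/3 - x/2.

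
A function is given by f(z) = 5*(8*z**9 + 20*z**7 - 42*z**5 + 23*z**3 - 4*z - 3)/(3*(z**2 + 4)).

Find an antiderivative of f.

Whatever form F(z) takes, F'(z) = f(z) is non-negotiable.
Check: d/dz[5*(z**2 - 1/2)**4/3 - 5*atan(z/2)/2] = (40*z**9 + 100*z**7 - 210*z**5 + 115*z**3 - 20*z - 15)/(3*z**2 + 12), which equals f(z).

An antiderivative is F(z) = 5*(z**2 - 1/2)**4/3 - 5*atan(z/2)/2.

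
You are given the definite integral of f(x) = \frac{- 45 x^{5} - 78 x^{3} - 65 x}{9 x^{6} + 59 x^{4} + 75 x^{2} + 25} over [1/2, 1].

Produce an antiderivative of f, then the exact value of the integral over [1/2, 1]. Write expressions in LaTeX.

Any candidate F(x) must reproduce f(x) exactly when differentiated.
F(x) = - \frac{5 \log{\left(\frac{x^{2}}{2} + \frac{5}{2} \right)}}{2} + \log{\left(x^{2} + 1 \right)} - \log{\left(3 x^{2} + \frac{5}{3} \right)} is an antiderivative of f.
Check: d/dx[- \frac{5 \log{\left(\frac{x^{2}}{2} + \frac{5}{2} \right)}}{2} + \log{\left(x^{2} + 1 \right)} - \log{\left(3 x^{2} + \frac{5}{3} \right)}] = \frac{- 45 x^{5} - 78 x^{3} - 65 x}{9 x^{6} + 59 x^{4} + 75 x^{2} + 25} = f(x).
F(1) = - \frac{5 \log{\left(3 \right)}}{2} - \log{\left(\frac{14}{3} \right)} + \log{\left(2 \right)}; F(1/2) = - \frac{5 \log{\left(\frac{21}{8} \right)}}{2} - \log{\left(\frac{29}{12} \right)} + \log{\left(\frac{5}{4} \right)}.
Integral = F(1) - F(1/2) = - \frac{5 \log{\left(3 \right)}}{2} - \log{\left(\frac{14}{3} \right)} - \log{\left(\frac{5}{4} \right)} + \log{\left(2 \right)} + \log{\left(\frac{29}{12} \right)} + \frac{5 \log{\left(\frac{21}{8} \right)}}{2}.

Antiderivative: F(x) = - \frac{5 \log{\left(\frac{x^{2}}{2} + \frac{5}{2} \right)}}{2} + \log{\left(x^{2} + 1 \right)} - \log{\left(3 x^{2} + \frac{5}{3} \right)}; value = - \frac{5 \log{\left(3 \right)}}{2} - \log{\left(\frac{14}{3} \right)} - \log{\left(\frac{5}{4} \right)} + \log{\left(2 \right)} + \log{\left(\frac{29}{12} \right)} + \frac{5 \log{\left(\frac{21}{8} \right)}}{2}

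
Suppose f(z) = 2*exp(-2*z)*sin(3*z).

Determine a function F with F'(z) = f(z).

An antiderivative is F(z) = (-4*sin(3*z) - 6*cos(3*z))*exp(-2*z)/13.

For F(z) to be correct the identity F'(z) - f(z) = 0 must hold.
Check: d/dz[(-4*sin(3*z) - 6*cos(3*z))*exp(-2*z)/13] = 2*exp(-2*z)*sin(3*z) = f(z).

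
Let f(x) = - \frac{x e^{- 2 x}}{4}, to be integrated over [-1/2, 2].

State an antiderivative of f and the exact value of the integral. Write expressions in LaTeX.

Antiderivative: F(x) = \frac{\left(2 x + 1\right) e^{- 2 x}}{16}; value = \frac{5}{16 e^{4}}

f has the shape u'v + uv' for u = \frac{x}{8} + \frac{1}{16} and v = e^{- 2 x} — it is the derivative of the product u*v.
F(x) = \frac{\left(2 x + 1\right) e^{- 2 x}}{16} is an antiderivative of f.
Check: d/dx[\frac{\left(2 x + 1\right) e^{- 2 x}}{16}] = - \frac{x e^{- 2 x}}{4} = f(x).
F(2) = \frac{5}{16 e^{4}}; F(-1/2) = 0.
Integral = F(2) - F(-1/2) = \frac{5}{16 e^{4}}.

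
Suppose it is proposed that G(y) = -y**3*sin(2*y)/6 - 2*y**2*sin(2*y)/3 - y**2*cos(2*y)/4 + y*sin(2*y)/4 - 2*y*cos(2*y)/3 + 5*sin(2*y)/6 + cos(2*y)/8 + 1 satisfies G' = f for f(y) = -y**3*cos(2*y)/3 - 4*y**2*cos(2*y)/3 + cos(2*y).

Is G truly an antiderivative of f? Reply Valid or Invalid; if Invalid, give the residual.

d/dy[G] = -y**3*cos(2*y)/3 - 4*y**2*cos(2*y)/3 + cos(2*y)
This equals f(y) exactly, so the claim holds.

Valid. The derivative of G reproduces f.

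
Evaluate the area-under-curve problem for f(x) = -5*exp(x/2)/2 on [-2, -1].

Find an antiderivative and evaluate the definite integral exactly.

Antiderivative: F(x) = -5*exp(x/2); value = -5*exp(-1/2) + 5*exp(-1)

Since d/dx undoes antidifferentiation here, F'(x) = f(x) is required of F(x).
F(x) = -5*exp(x/2) is an antiderivative of f.
Check: d/dx[-5*exp(x/2)] = -5*exp(x/2)/2 = f(x).
F(-1) = -5*exp(-1/2); F(-2) = -5*exp(-1).
Integral = F(-1) - F(-2) = -5*exp(-1/2) + 5*exp(-1).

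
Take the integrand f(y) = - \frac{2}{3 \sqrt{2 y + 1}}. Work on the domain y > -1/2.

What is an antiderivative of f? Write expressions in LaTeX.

Differentiate the proposed F(y) back; it has to land on f(y) exactly.
Check: d/dy[- \frac{2 \sqrt{2 y + 1}}{3}] = - \frac{2}{3 \sqrt{2 y + 1}} = f(y).

An antiderivative is F(y) = - \frac{2 \sqrt{2 y + 1}}{3}.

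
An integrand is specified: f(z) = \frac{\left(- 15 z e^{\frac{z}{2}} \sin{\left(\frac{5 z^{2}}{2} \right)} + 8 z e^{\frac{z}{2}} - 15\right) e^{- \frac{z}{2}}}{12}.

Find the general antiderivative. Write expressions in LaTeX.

Any candidate F(z) must reproduce f(z) exactly when differentiated.
Check: d/dz[\frac{\left(4 z^{2} e^{\frac{z}{2}} + 3 e^{\frac{z}{2}} \cos{\left(\frac{5 z^{2}}{2} \right)} + 30\right) e^{- \frac{z}{2}}}{12}] = \frac{\left(- 15 z e^{\frac{z}{2}} \sin{\left(\frac{5 z^{2}}{2} \right)} + 8 z e^{\frac{z}{2}} - 15\right) e^{- \frac{z}{2}}}{12} = f(z).

F(z) = \frac{\left(4 z^{2} e^{\frac{z}{2}} + 3 e^{\frac{z}{2}} \cos{\left(\frac{5 z^{2}}{2} \right)} + 30\right) e^{- \frac{z}{2}}}{12} + C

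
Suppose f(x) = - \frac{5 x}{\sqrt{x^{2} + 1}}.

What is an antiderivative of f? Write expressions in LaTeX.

An antiderivative is F(x) = - 5 \sqrt{x^{2} + 1}.

f matches the chain-rule pattern g'(h)*h' with inner function h(x) = x^{2} + 1; substituting u = h(x) collapses the integral.
Check: d/dx[- 5 \sqrt{x^{2} + 1}] = - \frac{5 x}{\sqrt{x^{2} + 1}} = f(x).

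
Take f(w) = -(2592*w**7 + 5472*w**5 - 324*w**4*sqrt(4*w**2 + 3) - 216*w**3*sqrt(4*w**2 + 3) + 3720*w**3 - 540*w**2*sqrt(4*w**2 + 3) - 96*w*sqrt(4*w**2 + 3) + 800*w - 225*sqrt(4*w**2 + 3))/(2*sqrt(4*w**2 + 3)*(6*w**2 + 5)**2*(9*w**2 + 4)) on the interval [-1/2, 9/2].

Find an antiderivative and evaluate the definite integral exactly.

Antiderivative: F(w) = -sqrt(4*w**2 + 3) + 3*atan(3*w/2)/4 - 1/(3*(2*w**2 + 5/3)); value = -2*sqrt(21) + 3*atan(3/4)/4 + 3*atan(27/4)/4 + 7058/3289

Differentiate the proposed F(w) back; it has to land on f(w) exactly.
F(w) = -sqrt(4*w**2 + 3) + 3*atan(3*w/2)/4 - 1/(3*(2*w**2 + 5/3)) is an antiderivative of f.
Check: d/dw[-sqrt(4*w**2 + 3) + 3*atan(3*w/2)/4 - 1/(3*(2*w**2 + 5/3))] = (-2592*w**7 - 5472*w**5 + 324*w**4*sqrt(4*w**2 + 3) + 216*w**3*sqrt(4*w**2 + 3) - 3720*w**3 + 540*w**2*sqrt(4*w**2 + 3) + 96*w*sqrt(4*w**2 + 3) - 800*w + 225*sqrt(4*w**2 + 3))/(648*w**6*sqrt(4*w**2 + 3) + 1368*w**4*sqrt(4*w**2 + 3) + 930*w**2*sqrt(4*w**2 + 3) + 200*sqrt(4*w**2 + 3)), which equals f(w).
F(9/2) = -2*sqrt(21) - 2/253 + 3*atan(27/4)/4; F(-1/2) = -28/13 - 3*atan(3/4)/4.
Integral = F(9/2) - F(-1/2) = -2*sqrt(21) + 3*atan(3/4)/4 + 3*atan(27/4)/4 + 7058/3289.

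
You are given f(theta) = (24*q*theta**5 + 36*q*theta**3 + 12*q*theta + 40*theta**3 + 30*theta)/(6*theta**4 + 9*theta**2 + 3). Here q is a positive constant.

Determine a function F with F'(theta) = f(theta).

Differentiate the proposed F(theta) back; it has to land on f(theta) exactly.
Check: d/dtheta[2*q*theta**2 + 5*log(2*theta**4 + 3*theta**2 + 1)/3] = (24*q*theta**5 + 36*q*theta**3 + 12*q*theta + 40*theta**3 + 30*theta)/(6*theta**4 + 9*theta**2 + 3) = f(theta).

An antiderivative is F(theta) = 2*q*theta**2 + 5*log(2*theta**4 + 3*theta**2 + 1)/3.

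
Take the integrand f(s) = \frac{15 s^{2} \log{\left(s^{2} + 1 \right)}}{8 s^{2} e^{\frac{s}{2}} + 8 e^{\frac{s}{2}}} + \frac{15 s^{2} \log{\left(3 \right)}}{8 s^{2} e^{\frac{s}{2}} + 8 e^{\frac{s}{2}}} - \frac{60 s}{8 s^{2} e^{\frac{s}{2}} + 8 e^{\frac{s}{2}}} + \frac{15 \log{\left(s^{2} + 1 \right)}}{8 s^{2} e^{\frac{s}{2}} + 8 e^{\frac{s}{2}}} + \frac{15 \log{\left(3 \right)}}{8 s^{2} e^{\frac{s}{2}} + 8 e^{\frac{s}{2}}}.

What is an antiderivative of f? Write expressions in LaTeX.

f has the shape u'v + uv' for u = - \frac{15 e^{- \frac{s}{2}}}{4} and v = \log{\left(3 s^{2} + 3 \right)} — it is the derivative of the product u*v.
Check: d/ds[- \frac{15 e^{- \frac{s}{2}} \log{\left(3 s^{2} + 3 \right)}}{4}] = \frac{15 s^{2} \log{\left(s^{2} + 1 \right)} + 15 s^{2} \log{\left(3 \right)} - 60 s + 15 \log{\left(s^{2} + 1 \right)} + 15 \log{\left(3 \right)}}{8 s^{2} e^{\frac{s}{2}} + 8 e^{\frac{s}{2}}}, which equals f(s).

An antiderivative is F(s) = - \frac{15 e^{- \frac{s}{2}} \log{\left(3 s^{2} + 3 \right)}}{4}.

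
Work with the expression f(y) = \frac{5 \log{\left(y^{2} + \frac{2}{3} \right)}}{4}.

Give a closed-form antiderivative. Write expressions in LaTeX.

Any candidate F(y) must reproduce f(y) exactly when differentiated.
Check: d/dy[\frac{5 y \log{\left(y^{2} + \frac{2}{3} \right)}}{4} - \frac{5 y}{2} + \frac{5 \sqrt{6} \operatorname{atan}{\left(\frac{\sqrt{6} y}{2} \right)}}{6}] = \frac{5 \log{\left(y^{2} + \frac{2}{3} \right)}}{4} = f(y).

An antiderivative is F(y) = \frac{5 y \log{\left(y^{2} + \frac{2}{3} \right)}}{4} - \frac{5 y}{2} + \frac{5 \sqrt{6} \operatorname{atan}{\left(\frac{\sqrt{6} y}{2} \right)}}{6}.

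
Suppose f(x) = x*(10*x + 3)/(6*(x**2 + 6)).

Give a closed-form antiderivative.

An antiderivative is F(x) = (20*x + 3*log(x**2 + 6) - 20*sqrt(6)*atan(sqrt(6)*x/6))/12.

Since d/dx undoes antidifferentiation here, F'(x) = f(x) is required of F(x).
Check: d/dx[(20*x + 3*log(x**2 + 6) - 20*sqrt(6)*atan(sqrt(6)*x/6))/12] = (10*x**2 + 3*x)/(6*x**2 + 36), which equals f(x).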